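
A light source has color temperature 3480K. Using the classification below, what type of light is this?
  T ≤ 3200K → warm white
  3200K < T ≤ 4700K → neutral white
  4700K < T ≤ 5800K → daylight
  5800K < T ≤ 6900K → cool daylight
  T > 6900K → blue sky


Temperature: 3480K
3200K < 3480K ≤ 4700K → neutral white
Classification: neutral white


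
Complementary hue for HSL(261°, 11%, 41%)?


Complement = opposite side of color wheel = hue + 180°
H' = (261 + 180) mod 360 = 81°
S and L unchanged.
= HSL(81°, 11%, 41%)


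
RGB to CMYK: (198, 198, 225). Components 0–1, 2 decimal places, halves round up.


R'=198/255≈0.7765, G'=198/255≈0.7765, B'=225/255≈0.8824
K = 1 - max(R',G',B') = 1 - 225/255 = 30/255 = 0.11764… → 0.12
(1-R'-K)/(1-K) simplifies to (max-R)/max with max = 225:
C = (225-198)/225 = 27/225 = 0.12 → 0.12
M = (225-198)/225 = 27/225 = 0.12 → 0.12
Y = (225-225)/225 = 0/225 = 0 → 0.00
= CMYK(0.12, 0.12, 0.00, 0.12)


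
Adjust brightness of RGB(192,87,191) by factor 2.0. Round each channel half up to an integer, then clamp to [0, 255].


Multiply each channel by 2.0, round half up, clamp to [0, 255]
R: 192×2.0 = 384 → clamp → 255
G: 87×2.0 = 174
B: 191×2.0 = 382 → clamp → 255
= RGB(255, 174, 255)


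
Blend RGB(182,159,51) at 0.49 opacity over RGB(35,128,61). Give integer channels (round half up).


C = α×F + (1-α)×B, with 1-α = 0.51
R: 0.49×182 + 0.51×35 = 89.18 + 17.85 = 107.03 → 107
G: 0.49×159 + 0.51×128 = 77.91 + 65.28 = 143.19 → 143
B: 0.49×51 + 0.51×61 = 24.99 + 31.11 = 56.10 → 56
= RGB(107, 143, 56)


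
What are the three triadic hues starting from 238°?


Triadic: equally spaced at 120° intervals
H1 = 238°
H2 = (238 + 120) mod 360 = 358°
H3 = (238 + 240) mod 360 = 118°
Triadic = 238°, 358°, 118°


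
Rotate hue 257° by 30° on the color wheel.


New hue = (H + rotation) mod 360
New hue = (257 + 30) mod 360
= 287 mod 360
= 287°


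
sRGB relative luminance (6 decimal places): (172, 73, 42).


Linearize each channel (sRGB transfer function): c = v/255; c_lin = c/12.92 if c ≤ 0.04045, else ((c+0.055)/1.055)^2.4
  R: 172/255 ≈ 0.674510 > 0.04045 → ((0.674510+0.055)/1.055)^2.4 ≈ 0.412543
  G: 73/255 ≈ 0.286275 > 0.04045 → ((0.286275+0.055)/1.055)^2.4 ≈ 0.066626
  B: 42/255 ≈ 0.164706 > 0.04045 → ((0.164706+0.055)/1.055)^2.4 ≈ 0.023153
R_lin = 0.412543, G_lin = 0.066626, B_lin = 0.023153
L = 0.2126×R + 0.7152×G + 0.0722×B
L = 0.2126×0.412543 + 0.7152×0.066626 + 0.0722×0.023153
L ≈ 0.137029


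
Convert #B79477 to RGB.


B7 → 183 (R)
94 → 148 (G)
77 → 119 (B)
= RGB(183, 148, 119)


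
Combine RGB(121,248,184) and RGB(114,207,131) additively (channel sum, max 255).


Additive: each channel = min(255, C₁+C₂)
R: 121+114 = 235 → 235
G: 248+207 = 455 → 255
B: 184+131 = 315 → 255
= RGB(235, 255, 255)


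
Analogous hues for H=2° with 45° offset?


Base hue: 2°
Left analog: (2 - 45) mod 360 = 317°
Right analog: (2 + 45) mod 360 = 47°
Analogous hues = 317° and 47°


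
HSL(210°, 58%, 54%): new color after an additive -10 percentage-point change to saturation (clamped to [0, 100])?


Original S = 58%
Adjustment = -10 percentage points
New S = 58 + (-10) = 48
Clamp to [0, 100] → 48
= HSL(210°, 48%, 54%)


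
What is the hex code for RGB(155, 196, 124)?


R = 155 → 9B (hex)
G = 196 → C4 (hex)
B = 124 → 7C (hex)
Hex = #9BC47C


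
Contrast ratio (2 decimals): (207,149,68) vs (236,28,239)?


Linearize each sRGB channel c=v/255: c/12.92 if c ≤ 0.04045 else ((c+0.055)/1.055)^2.4
L = 0.2126×R_lin + 0.7152×G_lin + 0.0722×B_lin
Color 1 (207,149,68):
  R=207: 207/255≈0.8118 > 0.04045 → ((0.8118+0.055)/1.055)^2.4 ≈ 0.62396
  G=149: 149/255≈0.5843 > 0.04045 → ((0.5843+0.055)/1.055)^2.4 ≈ 0.30054
  B=68: 68/255≈0.2667 > 0.04045 → ((0.2667+0.055)/1.055)^2.4 ≈ 0.05781
  L1 = 0.2126×0.62396 + 0.7152×0.30054 + 0.0722×0.05781 ≈ 0.35178
Color 2 (236,28,239):
  R=236: 236/255≈0.9255 > 0.04045 → ((0.9255+0.055)/1.055)^2.4 ≈ 0.83880
  G=28: 28/255≈0.1098 > 0.04045 → ((0.1098+0.055)/1.055)^2.4 ≈ 0.01161
  B=239: 239/255≈0.9373 > 0.04045 → ((0.9373+0.055)/1.055)^2.4 ≈ 0.86316
  L2 = 0.2126×0.83880 + 0.7152×0.01161 + 0.0722×0.86316 ≈ 0.24895
Lighter = 0.35178, Darker = 0.24895
Ratio = (L_lighter + 0.05) / (L_darker + 0.05)
Ratio = (0.35178 + 0.05) / (0.24895 + 0.05) = 0.40178 / 0.29895 ≈ 1.3439
Ratio ≈ 1.34:1


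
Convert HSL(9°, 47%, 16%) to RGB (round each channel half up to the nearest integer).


H=9°, S=0.47, L=0.16
C = (1-|2L-1|)×S = (1-|-0.68|)×0.47 = 0.1504
H' = H/60 = 9/60 ≈ 0.1500; X = C×(1-|H' mod 2 - 1|) = 0.02256
m = L - C/2 = 0.16 - 0.0752 = 0.0848
Sector ⌊H'⌋ = 0 → (R',G',B') = (0.1504, 0.02256, 0.0)
RGB = ((R'+m)×255, (G'+m)×255, (B'+m)×255) = (59.976, 27.3768, 21.624)
Round half up → RGB(60, 27, 22)


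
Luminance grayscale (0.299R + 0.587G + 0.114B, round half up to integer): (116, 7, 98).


Gray = 0.299×R + 0.587×G + 0.114×B
Gray = 0.299×116 + 0.587×7 + 0.114×98
Gray = 34.684 + 4.109 + 11.172
Gray = 49.965 → round half up → 50
Gray = 50


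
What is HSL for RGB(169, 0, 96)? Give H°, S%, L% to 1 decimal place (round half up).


Normalize: R'=169/255≈0.6627, G'=0/255≈0.0000, B'=96/255≈0.3765
Max=169/255, Min=0/255, Δ=Max-Min=169/255
L = (Max+Min)/2 = (169+0)/510 = 169/510 = 0.33137… → L = 33.1%
L ≤ 0.5 → S = Δ/(Max+Min) = 169/(169+0) = 169/169 = 1 → S = 100.0%
(the 1/255 factors cancel in S and H, so raw channel differences can be used)
Max is R' → H = 60 × (((G-B)/Δ) mod 6) = 60 × (((0-96)/169) mod 6)
  (-96)/169 = -0.5680…; negative, so add 6 → 5.4319…
  H = 60 × 5.4319… = 325.917…° → H = 325.9°
= HSL(325.9°, 100.0%, 33.1%)


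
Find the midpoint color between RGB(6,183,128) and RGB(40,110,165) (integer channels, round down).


Midpoint: each channel = ⌊(C₁+C₂)/2⌋
R: ⌊(6+40)/2⌋ = 23
G: ⌊(183+110)/2⌋ = 146
B: ⌊(128+165)/2⌋ = 146
= RGB(23, 146, 146)


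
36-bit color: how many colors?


Colors = 2^bits = 2^36
= 68,719,476,736 colors


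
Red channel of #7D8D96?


Color: #7D8D96
R = 7D = 125
G = 8D = 141
B = 96 = 150
Red = 125


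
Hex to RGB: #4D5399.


4D → 77 (R)
53 → 83 (G)
99 → 153 (B)
= RGB(77, 83, 153)


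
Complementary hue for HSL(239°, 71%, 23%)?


Complement = opposite side of color wheel = hue + 180°
H' = (239 + 180) mod 360 = 59°
S and L unchanged.
= HSL(59°, 71%, 23%)


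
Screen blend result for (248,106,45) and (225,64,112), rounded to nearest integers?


Screen: C = 255 - (255-A)×(255-B)/255, rounded to nearest integer
R: 255 - (255-248)×(255-225)/255 = 255 - 210/255 ≈ 255 - 0.824 = 254.176 → 254
G: 255 - (255-106)×(255-64)/255 = 255 - 28459/255 ≈ 255 - 111.604 = 143.396 → 143
B: 255 - (255-45)×(255-112)/255 = 255 - 30030/255 ≈ 255 - 117.765 = 137.235 → 137
= RGB(254, 143, 137)


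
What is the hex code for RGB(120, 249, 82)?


R = 120 → 78 (hex)
G = 249 → F9 (hex)
B = 82 → 52 (hex)
Hex = #78F952


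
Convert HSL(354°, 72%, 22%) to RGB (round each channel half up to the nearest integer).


H=354°, S=0.72, L=0.22
C = (1-|2L-1|)×S = (1-|-0.56|)×0.72 = 0.3168
H' = H/60 = 354/60 ≈ 5.9000; X = C×(1-|H' mod 2 - 1|) = 0.03168
m = L - C/2 = 0.22 - 0.1584 = 0.0616
Sector ⌊H'⌋ = 5 → (R',G',B') = (0.3168, 0.0, 0.03168)
RGB = ((R'+m)×255, (G'+m)×255, (B'+m)×255) = (96.492, 15.708, 23.7864)
Round half up → RGB(96, 16, 24)


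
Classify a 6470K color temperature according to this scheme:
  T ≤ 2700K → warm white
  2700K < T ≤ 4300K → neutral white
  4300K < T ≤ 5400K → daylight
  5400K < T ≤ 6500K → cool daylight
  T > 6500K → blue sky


Temperature: 6470K
5400K < 6470K ≤ 6500K → cool daylight
Classification: cool daylight


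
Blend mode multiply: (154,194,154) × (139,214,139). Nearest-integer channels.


Multiply: C = A×B/255, rounded to nearest integer
R: 154×139/255 = 21406/255 ≈ 83.945 → 84
G: 194×214/255 = 41516/255 ≈ 162.808 → 163
B: 154×139/255 = 21406/255 ≈ 83.945 → 84
= RGB(84, 163, 84)


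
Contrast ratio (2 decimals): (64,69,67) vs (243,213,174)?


Linearize each sRGB channel c=v/255: c/12.92 if c ≤ 0.04045 else ((c+0.055)/1.055)^2.4
L = 0.2126×R_lin + 0.7152×G_lin + 0.0722×B_lin
Color 1 (64,69,67):
  R=64: 64/255≈0.2510 > 0.04045 → ((0.2510+0.055)/1.055)^2.4 ≈ 0.05127
  G=69: 69/255≈0.2706 > 0.04045 → ((0.2706+0.055)/1.055)^2.4 ≈ 0.05951
  B=67: 67/255≈0.2627 > 0.04045 → ((0.2627+0.055)/1.055)^2.4 ≈ 0.05613
  L1 = 0.2126×0.05127 + 0.7152×0.05951 + 0.0722×0.05613 ≈ 0.05751
Color 2 (243,213,174):
  R=243: 243/255≈0.9529 > 0.04045 → ((0.9529+0.055)/1.055)^2.4 ≈ 0.89627
  G=213: 213/255≈0.8353 > 0.04045 → ((0.8353+0.055)/1.055)^2.4 ≈ 0.66539
  B=174: 174/255≈0.6824 > 0.04045 → ((0.6824+0.055)/1.055)^2.4 ≈ 0.42327
  L2 = 0.2126×0.89627 + 0.7152×0.66539 + 0.0722×0.42327 ≈ 0.69699
Lighter = 0.69699, Darker = 0.05751
Ratio = (L_lighter + 0.05) / (L_darker + 0.05)
Ratio = (0.69699 + 0.05) / (0.05751 + 0.05) = 0.74699 / 0.10751 ≈ 6.9478
Ratio ≈ 6.95:1


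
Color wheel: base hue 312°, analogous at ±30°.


Base hue: 312°
Left analog: (312 - 30) mod 360 = 282°
Right analog: (312 + 30) mod 360 = 342°
Analogous hues = 282° and 342°


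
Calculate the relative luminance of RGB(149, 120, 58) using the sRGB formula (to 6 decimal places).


Linearize each channel (sRGB transfer function): c = v/255; c_lin = c/12.92 if c ≤ 0.04045, else ((c+0.055)/1.055)^2.4
  R: 149/255 ≈ 0.584314 > 0.04045 → ((0.584314+0.055)/1.055)^2.4 ≈ 0.300544
  G: 120/255 ≈ 0.470588 > 0.04045 → ((0.470588+0.055)/1.055)^2.4 ≈ 0.187821
  B: 58/255 ≈ 0.227451 > 0.04045 → ((0.227451+0.055)/1.055)^2.4 ≈ 0.042311
R_lin = 0.300544, G_lin = 0.187821, B_lin = 0.042311
L = 0.2126×R + 0.7152×G + 0.0722×B
L = 0.2126×0.300544 + 0.7152×0.187821 + 0.0722×0.042311
L ≈ 0.201280


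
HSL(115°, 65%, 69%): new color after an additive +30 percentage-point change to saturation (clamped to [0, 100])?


Original S = 65%
Adjustment = +30 percentage points
New S = 65 + (30) = 95
Clamp to [0, 100] → 95
= HSL(115°, 95%, 69%)


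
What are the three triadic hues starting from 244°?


Triadic: equally spaced at 120° intervals
H1 = 244°
H2 = (244 + 120) mod 360 = 4°
H3 = (244 + 240) mod 360 = 124°
Triadic = 244°, 4°, 124°


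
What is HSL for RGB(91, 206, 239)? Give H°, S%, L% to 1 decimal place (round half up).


Normalize: R'=91/255≈0.3569, G'=206/255≈0.8078, B'=239/255≈0.9373
Max=239/255, Min=91/255, Δ=Max-Min=148/255
L = (Max+Min)/2 = (239+91)/510 = 330/510 = 0.64705… → L = 64.7%
L > 0.5 → S = Δ/(2-Max-Min) = 148/(510-239-91) = 148/180 = 0.82222… → S = 82.2%
(the 1/255 factors cancel in S and H, so raw channel differences can be used)
Max is B' → H = 60 × ((R-G)/Δ + 4) = 60 × ((91-206)/148 + 4)
  -115/148 + 4 = -0.7770… + 4 = 3.2229…
  H = 60 × 3.2229… = 193.378…° → H = 193.4°
= HSL(193.4°, 82.2%, 64.7%)


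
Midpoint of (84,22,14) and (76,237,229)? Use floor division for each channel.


Midpoint: each channel = ⌊(C₁+C₂)/2⌋
R: ⌊(84+76)/2⌋ = 80
G: ⌊(22+237)/2⌋ = 129
B: ⌊(14+229)/2⌋ = 121
= RGB(80, 129, 121)


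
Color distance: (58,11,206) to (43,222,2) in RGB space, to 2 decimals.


d = √[(R₁-R₂)² + (G₁-G₂)² + (B₁-B₂)²]
d = √[(58-43)² + (11-222)² + (206-2)²]
d = √[225 + 44521 + 41616]
d = √86362
d ≈ 293.87


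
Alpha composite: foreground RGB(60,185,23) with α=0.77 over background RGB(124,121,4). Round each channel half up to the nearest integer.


C = α×F + (1-α)×B, with 1-α = 0.23
R: 0.77×60 + 0.23×124 = 46.20 + 28.52 = 74.72 → 75
G: 0.77×185 + 0.23×121 = 142.45 + 27.83 = 170.28 → 170
B: 0.77×23 + 0.23×4 = 17.71 + 0.92 = 18.63 → 19
= RGB(75, 170, 19)


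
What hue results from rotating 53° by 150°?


New hue = (H + rotation) mod 360
New hue = (53 + 150) mod 360
= 203 mod 360
= 203°


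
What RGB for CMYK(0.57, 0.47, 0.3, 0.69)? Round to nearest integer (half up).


R = 255 × (1-C) × (1-K) = 255 × 0.43 × 0.31 = 33.9915 → 34
G = 255 × (1-M) × (1-K) = 255 × 0.53 × 0.31 = 41.8965 → 42
B = 255 × (1-Y) × (1-K) = 255 × 0.70 × 0.31 = 55.335 → 55
= RGB(34, 42, 55)


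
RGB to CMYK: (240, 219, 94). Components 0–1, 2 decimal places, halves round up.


R'=240/255≈0.9412, G'=219/255≈0.8588, B'=94/255≈0.3686
K = 1 - max(R',G',B') = 1 - 240/255 = 15/255 = 0.05882… → 0.06
(1-R'-K)/(1-K) simplifies to (max-R)/max with max = 240:
C = (240-240)/240 = 0/240 = 0 → 0.00
M = (240-219)/240 = 21/240 = 0.0875 → 0.09
Y = (240-94)/240 = 146/240 = 0.60833… → 0.61
= CMYK(0.00, 0.09, 0.61, 0.06)


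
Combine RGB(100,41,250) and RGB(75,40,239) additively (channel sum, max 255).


Additive: each channel = min(255, C₁+C₂)
R: 100+75 = 175 → 175
G: 41+40 = 81 → 81
B: 250+239 = 489 → 255
= RGB(175, 81, 255)


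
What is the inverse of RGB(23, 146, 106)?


Invert: (255-R, 255-G, 255-B)
R: 255-23 = 232
G: 255-146 = 109
B: 255-106 = 149
= RGB(232, 109, 149)


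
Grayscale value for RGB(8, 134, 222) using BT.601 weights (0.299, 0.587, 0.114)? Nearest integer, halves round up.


Gray = 0.299×R + 0.587×G + 0.114×B
Gray = 0.299×8 + 0.587×134 + 0.114×222
Gray = 2.392 + 78.658 + 25.308
Gray = 106.358 → round half up → 106
Gray = 106


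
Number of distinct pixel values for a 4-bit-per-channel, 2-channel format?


Total bits = 4 bits/channel × 2 channels = 8 bits
Distinct pixel values = 2^8
= 256 pixel values


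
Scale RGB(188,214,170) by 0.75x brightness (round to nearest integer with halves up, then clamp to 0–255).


Multiply each channel by 0.75, round half up, clamp to [0, 255]
R: 188×0.75 = 141
G: 214×0.75 = 160.5 → round → 161
B: 170×0.75 = 127.5 → round → 128
= RGB(141, 161, 128)


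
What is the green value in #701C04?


Color: #701C04
R = 70 = 112
G = 1C = 28
B = 04 = 4
Green = 28


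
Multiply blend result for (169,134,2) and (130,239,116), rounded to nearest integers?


Multiply: C = A×B/255, rounded to nearest integer
R: 169×130/255 = 21970/255 ≈ 86.157 → 86
G: 134×239/255 = 32026/255 ≈ 125.592 → 126
B: 2×116/255 = 232/255 ≈ 0.910 → 1
= RGB(86, 126, 1)


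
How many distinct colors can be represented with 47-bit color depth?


Colors = 2^bits = 2^47
= 140,737,488,355,328 colors


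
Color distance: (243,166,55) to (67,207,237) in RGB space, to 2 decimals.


d = √[(R₁-R₂)² + (G₁-G₂)² + (B₁-B₂)²]
d = √[(243-67)² + (166-207)² + (55-237)²]
d = √[30976 + 1681 + 33124]
d = √65781
d ≈ 256.48


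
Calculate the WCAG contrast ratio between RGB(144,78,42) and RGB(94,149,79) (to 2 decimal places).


Linearize each sRGB channel c=v/255: c/12.92 if c ≤ 0.04045 else ((c+0.055)/1.055)^2.4
L = 0.2126×R_lin + 0.7152×G_lin + 0.0722×B_lin
Color 1 (144,78,42):
  R=144: 144/255≈0.5647 > 0.04045 → ((0.5647+0.055)/1.055)^2.4 ≈ 0.27889
  G=78: 78/255≈0.3059 > 0.04045 → ((0.3059+0.055)/1.055)^2.4 ≈ 0.07619
  B=42: 42/255≈0.1647 > 0.04045 → ((0.1647+0.055)/1.055)^2.4 ≈ 0.02315
  L1 = 0.2126×0.27889 + 0.7152×0.07619 + 0.0722×0.02315 ≈ 0.11545
Color 2 (94,149,79):
  R=94: 94/255≈0.3686 > 0.04045 → ((0.3686+0.055)/1.055)^2.4 ≈ 0.11193
  G=149: 149/255≈0.5843 > 0.04045 → ((0.5843+0.055)/1.055)^2.4 ≈ 0.30054
  B=79: 79/255≈0.3098 > 0.04045 → ((0.3098+0.055)/1.055)^2.4 ≈ 0.07819
  L2 = 0.2126×0.11193 + 0.7152×0.30054 + 0.0722×0.07819 ≈ 0.24439
Lighter = 0.24439, Darker = 0.11545
Ratio = (L_lighter + 0.05) / (L_darker + 0.05)
Ratio = (0.24439 + 0.05) / (0.11545 + 0.05) = 0.29439 / 0.16545 ≈ 1.7793
Ratio ≈ 1.78:1


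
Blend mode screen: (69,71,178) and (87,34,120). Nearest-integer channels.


Screen: C = 255 - (255-A)×(255-B)/255, rounded to nearest integer
R: 255 - (255-69)×(255-87)/255 = 255 - 31248/255 ≈ 255 - 122.541 = 132.459 → 132
G: 255 - (255-71)×(255-34)/255 = 255 - 40664/255 ≈ 255 - 159.467 = 95.533 → 96
B: 255 - (255-178)×(255-120)/255 = 255 - 10395/255 ≈ 255 - 40.765 = 214.235 → 214
= RGB(132, 96, 214)


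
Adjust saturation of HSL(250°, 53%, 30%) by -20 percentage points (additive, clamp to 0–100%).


Original S = 53%
Adjustment = -20 percentage points
New S = 53 + (-20) = 33
Clamp to [0, 100] → 33
= HSL(250°, 33%, 30%)


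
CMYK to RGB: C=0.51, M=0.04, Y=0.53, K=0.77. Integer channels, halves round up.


R = 255 × (1-C) × (1-K) = 255 × 0.49 × 0.23 = 28.7385 → 29
G = 255 × (1-M) × (1-K) = 255 × 0.96 × 0.23 = 56.304 → 56
B = 255 × (1-Y) × (1-K) = 255 × 0.47 × 0.23 = 27.5655 → 28
= RGB(29, 56, 28)


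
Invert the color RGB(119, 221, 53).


Invert: (255-R, 255-G, 255-B)
R: 255-119 = 136
G: 255-221 = 34
B: 255-53 = 202
= RGB(136, 34, 202)


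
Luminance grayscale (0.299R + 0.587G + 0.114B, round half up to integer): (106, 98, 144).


Gray = 0.299×R + 0.587×G + 0.114×B
Gray = 0.299×106 + 0.587×98 + 0.114×144
Gray = 31.694 + 57.526 + 16.416
Gray = 105.636 → round half up → 106
Gray = 106


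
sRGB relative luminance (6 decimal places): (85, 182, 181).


Linearize each channel (sRGB transfer function): c = v/255; c_lin = c/12.92 if c ≤ 0.04045, else ((c+0.055)/1.055)^2.4
  R: 85/255 ≈ 0.333333 > 0.04045 → ((0.333333+0.055)/1.055)^2.4 ≈ 0.090842
  G: 182/255 ≈ 0.713725 > 0.04045 → ((0.713725+0.055)/1.055)^2.4 ≈ 0.467784
  B: 181/255 ≈ 0.709804 > 0.04045 → ((0.709804+0.055)/1.055)^2.4 ≈ 0.462077
R_lin = 0.090842, G_lin = 0.467784, B_lin = 0.462077
L = 0.2126×R + 0.7152×G + 0.0722×B
L = 0.2126×0.090842 + 0.7152×0.467784 + 0.0722×0.462077
L ≈ 0.387234


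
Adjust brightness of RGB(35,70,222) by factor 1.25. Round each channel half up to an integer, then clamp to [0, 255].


Multiply each channel by 1.25, round half up, clamp to [0, 255]
R: 35×1.25 = 43.75 → round → 44
G: 70×1.25 = 87.5 → round → 88
B: 222×1.25 = 277.5 → round → 278 → clamp → 255
= RGB(44, 88, 255)


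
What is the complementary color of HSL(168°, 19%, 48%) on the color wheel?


Complement = opposite side of color wheel = hue + 180°
H' = (168 + 180) mod 360 = 348°
S and L unchanged.
= HSL(348°, 19%, 48%)


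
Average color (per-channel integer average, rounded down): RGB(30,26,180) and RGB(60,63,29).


Midpoint: each channel = ⌊(C₁+C₂)/2⌋
R: ⌊(30+60)/2⌋ = 45
G: ⌊(26+63)/2⌋ = 44
B: ⌊(180+29)/2⌋ = 104
= RGB(45, 44, 104)


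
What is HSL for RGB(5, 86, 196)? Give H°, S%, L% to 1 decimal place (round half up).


Normalize: R'=5/255≈0.0196, G'=86/255≈0.3373, B'=196/255≈0.7686
Max=196/255, Min=5/255, Δ=Max-Min=191/255
L = (Max+Min)/2 = (196+5)/510 = 201/510 = 0.39411… → L = 39.4%
L ≤ 0.5 → S = Δ/(Max+Min) = 191/(196+5) = 191/201 = 0.95024… → S = 95.0%
(the 1/255 factors cancel in S and H, so raw channel differences can be used)
Max is B' → H = 60 × ((R-G)/Δ + 4) = 60 × ((5-86)/191 + 4)
  -81/191 + 4 = -0.4240… + 4 = 3.5759…
  H = 60 × 3.5759… = 214.554…° → H = 214.6°
= HSL(214.6°, 95.0%, 39.4%)


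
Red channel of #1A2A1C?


Color: #1A2A1C
R = 1A = 26
G = 2A = 42
B = 1C = 28
Red = 26


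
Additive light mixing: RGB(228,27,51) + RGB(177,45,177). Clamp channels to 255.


Additive: each channel = min(255, C₁+C₂)
R: 228+177 = 405 → 255
G: 27+45 = 72 → 72
B: 51+177 = 228 → 228
= RGB(255, 72, 228)


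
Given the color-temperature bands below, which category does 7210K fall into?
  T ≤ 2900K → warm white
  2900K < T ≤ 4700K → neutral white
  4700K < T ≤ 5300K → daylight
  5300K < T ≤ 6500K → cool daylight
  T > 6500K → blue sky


Temperature: 7210K
7210K > 6500K → blue sky
Classification: blue sky


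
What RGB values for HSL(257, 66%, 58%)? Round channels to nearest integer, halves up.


H=257°, S=0.66, L=0.58
C = (1-|2L-1|)×S = (1-|0.16|)×0.66 = 0.5544
H' = H/60 = 257/60 ≈ 4.2833; X = C×(1-|H' mod 2 - 1|) = 0.15708
m = L - C/2 = 0.58 - 0.2772 = 0.3028
Sector ⌊H'⌋ = 4 → (R',G',B') = (0.15708, 0.0, 0.5544)
RGB = ((R'+m)×255, (G'+m)×255, (B'+m)×255) = (117.2694, 77.214, 218.586)
Round half up → RGB(117, 77, 219)


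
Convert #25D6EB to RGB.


25 → 37 (R)
D6 → 214 (G)
EB → 235 (B)
= RGB(37, 214, 235)


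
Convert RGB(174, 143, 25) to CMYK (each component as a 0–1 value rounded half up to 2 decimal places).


R'=174/255≈0.6824, G'=143/255≈0.5608, B'=25/255≈0.0980
K = 1 - max(R',G',B') = 1 - 174/255 = 81/255 = 0.31764… → 0.32
(1-R'-K)/(1-K) simplifies to (max-R)/max with max = 174:
C = (174-174)/174 = 0/174 = 0 → 0.00
M = (174-143)/174 = 31/174 = 0.17816… → 0.18
Y = (174-25)/174 = 149/174 = 0.85632… → 0.86
= CMYK(0.00, 0.18, 0.86, 0.32)


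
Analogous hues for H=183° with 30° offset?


Base hue: 183°
Left analog: (183 - 30) mod 360 = 153°
Right analog: (183 + 30) mod 360 = 213°
Analogous hues = 153° and 213°


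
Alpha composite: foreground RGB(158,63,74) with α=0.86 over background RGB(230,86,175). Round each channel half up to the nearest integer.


C = α×F + (1-α)×B, with 1-α = 0.14
R: 0.86×158 + 0.14×230 = 135.88 + 32.20 = 168.08 → 168
G: 0.86×63 + 0.14×86 = 54.18 + 12.04 = 66.22 → 66
B: 0.86×74 + 0.14×175 = 63.64 + 24.50 = 88.14 → 88
= RGB(168, 66, 88)


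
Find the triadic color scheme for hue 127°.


Triadic: equally spaced at 120° intervals
H1 = 127°
H2 = (127 + 120) mod 360 = 247°
H3 = (127 + 240) mod 360 = 7°
Triadic = 127°, 247°, 7°


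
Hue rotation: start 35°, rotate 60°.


New hue = (H + rotation) mod 360
New hue = (35 + 60) mod 360
= 95 mod 360
= 95°


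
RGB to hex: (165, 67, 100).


R = 165 → A5 (hex)
G = 67 → 43 (hex)
B = 100 → 64 (hex)
Hex = #A54364


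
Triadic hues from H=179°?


Triadic: equally spaced at 120° intervals
H1 = 179°
H2 = (179 + 120) mod 360 = 299°
H3 = (179 + 240) mod 360 = 59°
Triadic = 179°, 299°, 59°


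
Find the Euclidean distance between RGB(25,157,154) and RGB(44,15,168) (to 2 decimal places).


d = √[(R₁-R₂)² + (G₁-G₂)² + (B₁-B₂)²]
d = √[(25-44)² + (157-15)² + (154-168)²]
d = √[361 + 20164 + 196]
d = √20721
d ≈ 143.95


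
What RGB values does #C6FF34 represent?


C6 → 198 (R)
FF → 255 (G)
34 → 52 (B)
= RGB(198, 255, 52)


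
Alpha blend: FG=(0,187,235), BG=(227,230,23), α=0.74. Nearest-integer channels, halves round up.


C = α×F + (1-α)×B, with 1-α = 0.26
R: 0.74×0 + 0.26×227 = 0.00 + 59.02 = 59.02 → 59
G: 0.74×187 + 0.26×230 = 138.38 + 59.80 = 198.18 → 198
B: 0.74×235 + 0.26×23 = 173.90 + 5.98 = 179.88 → 180
= RGB(59, 198, 180)


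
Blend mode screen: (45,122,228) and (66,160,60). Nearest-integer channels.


Screen: C = 255 - (255-A)×(255-B)/255, rounded to nearest integer
R: 255 - (255-45)×(255-66)/255 = 255 - 39690/255 ≈ 255 - 155.647 = 99.353 → 99
G: 255 - (255-122)×(255-160)/255 = 255 - 12635/255 ≈ 255 - 49.549 = 205.451 → 205
B: 255 - (255-228)×(255-60)/255 = 255 - 5265/255 ≈ 255 - 20.647 = 234.353 → 234
= RGB(99, 205, 234)


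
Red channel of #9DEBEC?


Color: #9DEBEC
R = 9D = 157
G = EB = 235
B = EC = 236
Red = 157


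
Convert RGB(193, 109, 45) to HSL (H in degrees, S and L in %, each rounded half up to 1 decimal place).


Normalize: R'=193/255≈0.7569, G'=109/255≈0.4275, B'=45/255≈0.1765
Max=193/255, Min=45/255, Δ=Max-Min=148/255
L = (Max+Min)/2 = (193+45)/510 = 238/510 = 0.46666… → L = 46.7%
L ≤ 0.5 → S = Δ/(Max+Min) = 148/(193+45) = 148/238 = 0.62184… → S = 62.2%
(the 1/255 factors cancel in S and H, so raw channel differences can be used)
Max is R' → H = 60 × (((G-B)/Δ) mod 6) = 60 × (((109-45)/148) mod 6)
  64/148 = 0.4324…
  H = 60 × 0.4324… = 25.945…° → H = 25.9°
= HSL(25.9°, 62.2%, 46.7%)


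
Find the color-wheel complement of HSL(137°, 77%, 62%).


Complement = opposite side of color wheel = hue + 180°
H' = (137 + 180) mod 360 = 317°
S and L unchanged.
= HSL(317°, 77%, 62%)


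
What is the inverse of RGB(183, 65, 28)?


Invert: (255-R, 255-G, 255-B)
R: 255-183 = 72
G: 255-65 = 190
B: 255-28 = 227
= RGB(72, 190, 227)


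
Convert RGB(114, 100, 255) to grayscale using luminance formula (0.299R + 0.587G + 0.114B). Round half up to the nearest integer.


Gray = 0.299×R + 0.587×G + 0.114×B
Gray = 0.299×114 + 0.587×100 + 0.114×255
Gray = 34.086 + 58.700 + 29.070
Gray = 121.856 → round half up → 122
Gray = 122


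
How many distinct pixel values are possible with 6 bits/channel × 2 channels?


Total bits = 6 bits/channel × 2 channels = 12 bits
Distinct pixel values = 2^12
= 4,096 pixel values


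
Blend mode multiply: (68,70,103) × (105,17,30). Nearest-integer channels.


Multiply: C = A×B/255, rounded to nearest integer
R: 68×105/255 = 7140/255 ≈ 28.000 → 28
G: 70×17/255 = 1190/255 ≈ 4.667 → 5
B: 103×30/255 = 3090/255 ≈ 12.118 → 12
= RGB(28, 5, 12)


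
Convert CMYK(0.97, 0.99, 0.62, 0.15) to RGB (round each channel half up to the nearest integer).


R = 255 × (1-C) × (1-K) = 255 × 0.03 × 0.85 = 6.5025 → 7
G = 255 × (1-M) × (1-K) = 255 × 0.01 × 0.85 = 2.1675 → 2
B = 255 × (1-Y) × (1-K) = 255 × 0.38 × 0.85 = 82.365 → 82
= RGB(7, 2, 82)


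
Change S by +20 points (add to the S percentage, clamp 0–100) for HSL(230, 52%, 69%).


Original S = 52%
Adjustment = +20 percentage points
New S = 52 + (20) = 72
Clamp to [0, 100] → 72
= HSL(230°, 72%, 69%)


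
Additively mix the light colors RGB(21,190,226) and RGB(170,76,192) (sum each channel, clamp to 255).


Additive: each channel = min(255, C₁+C₂)
R: 21+170 = 191 → 191
G: 190+76 = 266 → 255
B: 226+192 = 418 → 255
= RGB(191, 255, 255)


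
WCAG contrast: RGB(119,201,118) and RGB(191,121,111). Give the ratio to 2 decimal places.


Linearize each sRGB channel c=v/255: c/12.92 if c ≤ 0.04045 else ((c+0.055)/1.055)^2.4
L = 0.2126×R_lin + 0.7152×G_lin + 0.0722×B_lin
Color 1 (119,201,118):
  R=119: 119/255≈0.4667 > 0.04045 → ((0.4667+0.055)/1.055)^2.4 ≈ 0.18447
  G=201: 201/255≈0.7882 > 0.04045 → ((0.7882+0.055)/1.055)^2.4 ≈ 0.58408
  B=118: 118/255≈0.4627 > 0.04045 → ((0.4627+0.055)/1.055)^2.4 ≈ 0.18116
  L1 = 0.2126×0.18447 + 0.7152×0.58408 + 0.0722×0.18116 ≈ 0.47003
Color 2 (191,121,111):
  R=191: 191/255≈0.7490 > 0.04045 → ((0.7490+0.055)/1.055)^2.4 ≈ 0.52100
  G=121: 121/255≈0.4745 > 0.04045 → ((0.4745+0.055)/1.055)^2.4 ≈ 0.19120
  B=111: 111/255≈0.4353 > 0.04045 → ((0.4353+0.055)/1.055)^2.4 ≈ 0.15896
  L2 = 0.2126×0.52100 + 0.7152×0.19120 + 0.0722×0.15896 ≈ 0.25899
Lighter = 0.47003, Darker = 0.25899
Ratio = (L_lighter + 0.05) / (L_darker + 0.05)
Ratio = (0.47003 + 0.05) / (0.25899 + 0.05) = 0.52003 / 0.30899 ≈ 1.6830
Ratio ≈ 1.68:1


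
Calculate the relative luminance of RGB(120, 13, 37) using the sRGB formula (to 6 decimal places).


Linearize each channel (sRGB transfer function): c = v/255; c_lin = c/12.92 if c ≤ 0.04045, else ((c+0.055)/1.055)^2.4
  R: 120/255 ≈ 0.470588 > 0.04045 → ((0.470588+0.055)/1.055)^2.4 ≈ 0.187821
  G: 13/255 ≈ 0.050980 > 0.04045 → ((0.050980+0.055)/1.055)^2.4 ≈ 0.004025
  B: 37/255 ≈ 0.145098 > 0.04045 → ((0.145098+0.055)/1.055)^2.4 ≈ 0.018500
R_lin = 0.187821, G_lin = 0.004025, B_lin = 0.018500
L = 0.2126×R + 0.7152×G + 0.0722×B
L = 0.2126×0.187821 + 0.7152×0.004025 + 0.0722×0.018500
L ≈ 0.044145


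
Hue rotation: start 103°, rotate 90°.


New hue = (H + rotation) mod 360
New hue = (103 + 90) mod 360
= 193 mod 360
= 193°


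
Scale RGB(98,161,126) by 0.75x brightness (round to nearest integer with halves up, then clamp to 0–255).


Multiply each channel by 0.75, round half up, clamp to [0, 255]
R: 98×0.75 = 73.5 → round → 74
G: 161×0.75 = 120.75 → round → 121
B: 126×0.75 = 94.5 → round → 95
= RGB(74, 121, 95)


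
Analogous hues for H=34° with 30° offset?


Base hue: 34°
Left analog: (34 - 30) mod 360 = 4°
Right analog: (34 + 30) mod 360 = 64°
Analogous hues = 4° and 64°


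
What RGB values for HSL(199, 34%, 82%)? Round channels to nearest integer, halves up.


H=199°, S=0.34, L=0.82
C = (1-|2L-1|)×S = (1-|0.64|)×0.34 = 0.1224
H' = H/60 = 199/60 ≈ 3.3167; X = C×(1-|H' mod 2 - 1|) = 0.08364
m = L - C/2 = 0.82 - 0.0612 = 0.7588
Sector ⌊H'⌋ = 3 → (R',G',B') = (0.0, 0.08364, 0.1224)
RGB = ((R'+m)×255, (G'+m)×255, (B'+m)×255) = (193.494, 214.8222, 224.706)
Round half up → RGB(193, 215, 225)


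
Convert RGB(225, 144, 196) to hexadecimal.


R = 225 → E1 (hex)
G = 144 → 90 (hex)
B = 196 → C4 (hex)
Hex = #E190C4


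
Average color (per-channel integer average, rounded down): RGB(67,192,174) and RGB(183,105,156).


Midpoint: each channel = ⌊(C₁+C₂)/2⌋
R: ⌊(67+183)/2⌋ = 125
G: ⌊(192+105)/2⌋ = 148
B: ⌊(174+156)/2⌋ = 165
= RGB(125, 148, 165)


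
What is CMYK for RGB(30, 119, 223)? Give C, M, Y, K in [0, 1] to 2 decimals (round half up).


R'=30/255≈0.1176, G'=119/255≈0.4667, B'=223/255≈0.8745
K = 1 - max(R',G',B') = 1 - 223/255 = 32/255 = 0.12549… → 0.13
(1-R'-K)/(1-K) simplifies to (max-R)/max with max = 223:
C = (223-30)/223 = 193/223 = 0.86547… → 0.87
M = (223-119)/223 = 104/223 = 0.46636… → 0.47
Y = (223-223)/223 = 0/223 = 0 → 0.00
= CMYK(0.87, 0.47, 0.00, 0.13)


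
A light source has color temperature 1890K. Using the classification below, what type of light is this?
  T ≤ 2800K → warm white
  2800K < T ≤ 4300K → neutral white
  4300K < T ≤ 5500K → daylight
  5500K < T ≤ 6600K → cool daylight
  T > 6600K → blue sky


Temperature: 1890K
1890K ≤ 2800K → warm white
Classification: warm white


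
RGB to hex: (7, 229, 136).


R = 7 → 07 (hex)
G = 229 → E5 (hex)
B = 136 → 88 (hex)
Hex = #07E588


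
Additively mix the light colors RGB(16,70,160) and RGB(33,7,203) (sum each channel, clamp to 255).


Additive: each channel = min(255, C₁+C₂)
R: 16+33 = 49 → 49
G: 70+7 = 77 → 77
B: 160+203 = 363 → 255
= RGB(49, 77, 255)


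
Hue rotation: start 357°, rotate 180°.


New hue = (H + rotation) mod 360
New hue = (357 + 180) mod 360
= 537 mod 360
= 177°


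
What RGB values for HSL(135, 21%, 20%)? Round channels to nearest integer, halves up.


H=135°, S=0.21, L=0.20
C = (1-|2L-1|)×S = (1-|-0.60|)×0.21 = 0.084
H' = H/60 = 135/60 ≈ 2.2500; X = C×(1-|H' mod 2 - 1|) = 0.021
m = L - C/2 = 0.20 - 0.042 = 0.158
Sector ⌊H'⌋ = 2 → (R',G',B') = (0.0, 0.084, 0.021)
RGB = ((R'+m)×255, (G'+m)×255, (B'+m)×255) = (40.29, 61.71, 45.645)
Round half up → RGB(40, 62, 46)


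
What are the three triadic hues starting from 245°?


Triadic: equally spaced at 120° intervals
H1 = 245°
H2 = (245 + 120) mod 360 = 5°
H3 = (245 + 240) mod 360 = 125°
Triadic = 245°, 5°, 125°


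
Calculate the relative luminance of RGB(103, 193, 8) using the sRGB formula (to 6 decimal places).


Linearize each channel (sRGB transfer function): c = v/255; c_lin = c/12.92 if c ≤ 0.04045, else ((c+0.055)/1.055)^2.4
  R: 103/255 ≈ 0.403922 > 0.04045 → ((0.403922+0.055)/1.055)^2.4 ≈ 0.135633
  G: 193/255 ≈ 0.756863 > 0.04045 → ((0.756863+0.055)/1.055)^2.4 ≈ 0.533276
  B: 8/255 ≈ 0.031373 ≤ 0.04045 → 0.031373/12.92 ≈ 0.002428
R_lin = 0.135633, G_lin = 0.533276, B_lin = 0.002428
L = 0.2126×R + 0.7152×G + 0.0722×B
L = 0.2126×0.135633 + 0.7152×0.533276 + 0.0722×0.002428
L ≈ 0.410410


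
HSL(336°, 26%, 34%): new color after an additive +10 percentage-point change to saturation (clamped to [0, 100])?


Original S = 26%
Adjustment = +10 percentage points
New S = 26 + (10) = 36
Clamp to [0, 100] → 36
= HSL(336°, 36%, 34%)


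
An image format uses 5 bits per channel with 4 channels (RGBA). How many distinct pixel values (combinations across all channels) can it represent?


Total bits = 5 bits/channel × 4 channels = 20 bits
Distinct pixel values = 2^20
= 1,048,576 pixel values


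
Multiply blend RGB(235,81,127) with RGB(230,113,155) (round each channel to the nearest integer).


Multiply: C = A×B/255, rounded to nearest integer
R: 235×230/255 = 54050/255 ≈ 211.961 → 212
G: 81×113/255 = 9153/255 ≈ 35.894 → 36
B: 127×155/255 = 19685/255 ≈ 77.196 → 77
= RGB(212, 36, 77)


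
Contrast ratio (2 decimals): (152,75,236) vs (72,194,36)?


Linearize each sRGB channel c=v/255: c/12.92 if c ≤ 0.04045 else ((c+0.055)/1.055)^2.4
L = 0.2126×R_lin + 0.7152×G_lin + 0.0722×B_lin
Color 1 (152,75,236):
  R=152: 152/255≈0.5961 > 0.04045 → ((0.5961+0.055)/1.055)^2.4 ≈ 0.31399
  G=75: 75/255≈0.2941 > 0.04045 → ((0.2941+0.055)/1.055)^2.4 ≈ 0.07036
  B=236: 236/255≈0.9255 > 0.04045 → ((0.9255+0.055)/1.055)^2.4 ≈ 0.83880
  L1 = 0.2126×0.31399 + 0.7152×0.07036 + 0.0722×0.83880 ≈ 0.17764
Color 2 (72,194,36):
  R=72: 72/255≈0.2824 > 0.04045 → ((0.2824+0.055)/1.055)^2.4 ≈ 0.06480
  G=194: 194/255≈0.7608 > 0.04045 → ((0.7608+0.055)/1.055)^2.4 ≈ 0.53948
  B=36: 36/255≈0.1412 > 0.04045 → ((0.1412+0.055)/1.055)^2.4 ≈ 0.01764
  L2 = 0.2126×0.06480 + 0.7152×0.53948 + 0.0722×0.01764 ≈ 0.40089
Lighter = 0.40089, Darker = 0.17764
Ratio = (L_lighter + 0.05) / (L_darker + 0.05)
Ratio = (0.40089 + 0.05) / (0.17764 + 0.05) = 0.45089 / 0.22764 ≈ 1.9807
Ratio ≈ 1.98:1


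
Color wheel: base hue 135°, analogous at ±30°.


Base hue: 135°
Left analog: (135 - 30) mod 360 = 105°
Right analog: (135 + 30) mod 360 = 165°
Analogous hues = 105° and 165°


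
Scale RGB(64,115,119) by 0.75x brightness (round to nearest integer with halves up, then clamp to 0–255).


Multiply each channel by 0.75, round half up, clamp to [0, 255]
R: 64×0.75 = 48
G: 115×0.75 = 86.25 → round → 86
B: 119×0.75 = 89.25 → round → 89
= RGB(48, 86, 89)


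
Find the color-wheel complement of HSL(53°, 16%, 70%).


Complement = opposite side of color wheel = hue + 180°
H' = (53 + 180) mod 360 = 233°
S and L unchanged.
= HSL(233°, 16%, 70%)


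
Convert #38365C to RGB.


38 → 56 (R)
36 → 54 (G)
5C → 92 (B)
= RGB(56, 54, 92)


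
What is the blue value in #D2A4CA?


Color: #D2A4CA
R = D2 = 210
G = A4 = 164
B = CA = 202
Blue = 202


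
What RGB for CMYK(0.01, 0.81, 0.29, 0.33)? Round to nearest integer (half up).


R = 255 × (1-C) × (1-K) = 255 × 0.99 × 0.67 = 169.1415 → 169
G = 255 × (1-M) × (1-K) = 255 × 0.19 × 0.67 = 32.4615 → 32
B = 255 × (1-Y) × (1-K) = 255 × 0.71 × 0.67 = 121.3035 → 121
= RGB(169, 32, 121)


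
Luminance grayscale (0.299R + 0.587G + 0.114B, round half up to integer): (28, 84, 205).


Gray = 0.299×R + 0.587×G + 0.114×B
Gray = 0.299×28 + 0.587×84 + 0.114×205
Gray = 8.372 + 49.308 + 23.370
Gray = 81.050 → round half up → 81
Gray = 81


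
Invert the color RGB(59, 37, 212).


Invert: (255-R, 255-G, 255-B)
R: 255-59 = 196
G: 255-37 = 218
B: 255-212 = 43
= RGB(196, 218, 43)


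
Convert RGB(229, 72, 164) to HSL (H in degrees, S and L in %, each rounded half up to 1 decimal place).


Normalize: R'=229/255≈0.8980, G'=72/255≈0.2824, B'=164/255≈0.6431
Max=229/255, Min=72/255, Δ=Max-Min=157/255
L = (Max+Min)/2 = (229+72)/510 = 301/510 = 0.59019… → L = 59.0%
L > 0.5 → S = Δ/(2-Max-Min) = 157/(510-229-72) = 157/209 = 0.75119… → S = 75.1%
(the 1/255 factors cancel in S and H, so raw channel differences can be used)
Max is R' → H = 60 × (((G-B)/Δ) mod 6) = 60 × (((72-164)/157) mod 6)
  (-92)/157 = -0.5859…; negative, so add 6 → 5.4140…
  H = 60 × 5.4140… = 324.840…° → H = 324.8°
= HSL(324.8°, 75.1%, 59.0%)


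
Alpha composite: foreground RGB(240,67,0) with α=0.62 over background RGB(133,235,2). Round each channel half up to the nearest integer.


C = α×F + (1-α)×B, with 1-α = 0.38
R: 0.62×240 + 0.38×133 = 148.80 + 50.54 = 199.34 → 199
G: 0.62×67 + 0.38×235 = 41.54 + 89.30 = 130.84 → 131
B: 0.62×0 + 0.38×2 = 0.00 + 0.76 = 0.76 → 1
= RGB(199, 131, 1)


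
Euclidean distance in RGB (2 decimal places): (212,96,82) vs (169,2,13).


d = √[(R₁-R₂)² + (G₁-G₂)² + (B₁-B₂)²]
d = √[(212-169)² + (96-2)² + (82-13)²]
d = √[1849 + 8836 + 4761]
d = √15446
d ≈ 124.28


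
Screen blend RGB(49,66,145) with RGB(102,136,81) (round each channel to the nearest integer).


Screen: C = 255 - (255-A)×(255-B)/255, rounded to nearest integer
R: 255 - (255-49)×(255-102)/255 = 255 - 31518/255 ≈ 255 - 123.600 = 131.400 → 131
G: 255 - (255-66)×(255-136)/255 = 255 - 22491/255 ≈ 255 - 88.200 = 166.800 → 167
B: 255 - (255-145)×(255-81)/255 = 255 - 19140/255 ≈ 255 - 75.059 = 179.941 → 180
= RGB(131, 167, 180)


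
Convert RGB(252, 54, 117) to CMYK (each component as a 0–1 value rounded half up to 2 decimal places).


R'=252/255≈0.9882, G'=54/255≈0.2118, B'=117/255≈0.4588
K = 1 - max(R',G',B') = 1 - 252/255 = 3/255 = 0.01176… → 0.01
(1-R'-K)/(1-K) simplifies to (max-R)/max with max = 252:
C = (252-252)/252 = 0/252 = 0 → 0.00
M = (252-54)/252 = 198/252 = 0.78571… → 0.79
Y = (252-117)/252 = 135/252 = 0.53571… → 0.54
= CMYK(0.00, 0.79, 0.54, 0.01)


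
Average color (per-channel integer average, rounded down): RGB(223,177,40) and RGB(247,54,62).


Midpoint: each channel = ⌊(C₁+C₂)/2⌋
R: ⌊(223+247)/2⌋ = 235
G: ⌊(177+54)/2⌋ = 115
B: ⌊(40+62)/2⌋ = 51
= RGB(235, 115, 51)


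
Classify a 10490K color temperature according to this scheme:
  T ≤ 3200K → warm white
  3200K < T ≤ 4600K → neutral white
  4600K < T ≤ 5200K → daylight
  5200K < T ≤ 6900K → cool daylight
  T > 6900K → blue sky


Temperature: 10490K
10490K > 6900K → blue sky
Classification: blue sky


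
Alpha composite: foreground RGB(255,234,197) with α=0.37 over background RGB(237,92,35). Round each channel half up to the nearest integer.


C = α×F + (1-α)×B, with 1-α = 0.63
R: 0.37×255 + 0.63×237 = 94.35 + 149.31 = 243.66 → 244
G: 0.37×234 + 0.63×92 = 86.58 + 57.96 = 144.54 → 145
B: 0.37×197 + 0.63×35 = 72.89 + 22.05 = 94.94 → 95
= RGB(244, 145, 95)


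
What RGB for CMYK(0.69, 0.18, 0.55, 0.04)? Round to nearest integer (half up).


R = 255 × (1-C) × (1-K) = 255 × 0.31 × 0.96 = 75.888 → 76
G = 255 × (1-M) × (1-K) = 255 × 0.82 × 0.96 = 200.736 → 201
B = 255 × (1-Y) × (1-K) = 255 × 0.45 × 0.96 = 110.16 → 110
= RGB(76, 201, 110)


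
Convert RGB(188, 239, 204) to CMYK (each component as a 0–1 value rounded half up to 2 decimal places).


R'=188/255≈0.7373, G'=239/255≈0.9373, B'=204/255≈0.8000
K = 1 - max(R',G',B') = 1 - 239/255 = 16/255 = 0.06274… → 0.06
(1-R'-K)/(1-K) simplifies to (max-R)/max with max = 239:
C = (239-188)/239 = 51/239 = 0.21338… → 0.21
M = (239-239)/239 = 0/239 = 0 → 0.00
Y = (239-204)/239 = 35/239 = 0.14644… → 0.15
= CMYK(0.21, 0.00, 0.15, 0.06)


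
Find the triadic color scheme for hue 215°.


Triadic: equally spaced at 120° intervals
H1 = 215°
H2 = (215 + 120) mod 360 = 335°
H3 = (215 + 240) mod 360 = 95°
Triadic = 215°, 335°, 95°


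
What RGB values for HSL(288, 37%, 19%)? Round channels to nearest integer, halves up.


H=288°, S=0.37, L=0.19
C = (1-|2L-1|)×S = (1-|-0.62|)×0.37 = 0.1406
H' = H/60 = 288/60 ≈ 4.8000; X = C×(1-|H' mod 2 - 1|) = 0.11248
m = L - C/2 = 0.19 - 0.0703 = 0.1197
Sector ⌊H'⌋ = 4 → (R',G',B') = (0.11248, 0.0, 0.1406)
RGB = ((R'+m)×255, (G'+m)×255, (B'+m)×255) = (59.2059, 30.5235, 66.3765)
Round half up → RGB(59, 31, 66)


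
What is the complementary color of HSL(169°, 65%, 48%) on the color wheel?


Complement = opposite side of color wheel = hue + 180°
H' = (169 + 180) mod 360 = 349°
S and L unchanged.
= HSL(349°, 65%, 48%)
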